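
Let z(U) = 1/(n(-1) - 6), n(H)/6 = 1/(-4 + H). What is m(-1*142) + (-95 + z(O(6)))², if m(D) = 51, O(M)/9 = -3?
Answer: 11796721/1296 ≈ 9102.4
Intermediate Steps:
n(H) = 6/(-4 + H)
O(M) = -27 (O(M) = 9*(-3) = -27)
z(U) = -5/36 (z(U) = 1/(6/(-4 - 1) - 6) = 1/(6/(-5) - 6) = 1/(6*(-⅕) - 6) = 1/(-6/5 - 6) = 1/(-36/5) = -5/36)
m(-1*142) + (-95 + z(O(6)))² = 51 + (-95 - 5/36)² = 51 + (-3425/36)² = 51 + 11730625/1296 = 11796721/1296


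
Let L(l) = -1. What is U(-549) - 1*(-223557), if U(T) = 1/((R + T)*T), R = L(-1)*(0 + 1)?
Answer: 67503036151/301950 ≈ 2.2356e+5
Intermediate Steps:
R = -1 (R = -(0 + 1) = -1*1 = -1)
U(T) = 1/(T*(-1 + T)) (U(T) = 1/((-1 + T)*T) = 1/(T*(-1 + T)))
U(-549) - 1*(-223557) = 1/((-549)*(-1 - 549)) - 1*(-223557) = -1/549/(-550) + 223557 = -1/549*(-1/550) + 223557 = 1/301950 + 223557 = 67503036151/301950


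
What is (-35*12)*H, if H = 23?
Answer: -9660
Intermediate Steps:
(-35*12)*H = -35*12*23 = -420*23 = -9660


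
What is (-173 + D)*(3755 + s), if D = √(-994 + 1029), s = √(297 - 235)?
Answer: -(173 - √35)*(3755 + √62) ≈ -6.2872e+5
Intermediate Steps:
s = √62 ≈ 7.8740
D = √35 ≈ 5.9161
(-173 + D)*(3755 + s) = (-173 + √35)*(3755 + √62)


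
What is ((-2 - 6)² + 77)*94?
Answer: 13254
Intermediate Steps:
((-2 - 6)² + 77)*94 = ((-8)² + 77)*94 = (64 + 77)*94 = 141*94 = 13254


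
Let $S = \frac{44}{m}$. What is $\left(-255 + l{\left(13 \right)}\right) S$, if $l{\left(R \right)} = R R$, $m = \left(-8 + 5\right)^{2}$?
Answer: $- \frac{3784}{9} \approx -420.44$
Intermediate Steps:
$m = 9$ ($m = \left(-3\right)^{2} = 9$)
$S = \frac{44}{9} \approx 4.8889$
$l{\left(R \right)} = R^{2}$
$\left(-255 + l{\left(13 \right)}\right) S = \left(-255 + 13^{2}\right) \frac{44}{9} = \left(-255 + 169\right) \frac{44}{9} = \left(-86\right) \frac{44}{9} = - \frac{3784}{9}$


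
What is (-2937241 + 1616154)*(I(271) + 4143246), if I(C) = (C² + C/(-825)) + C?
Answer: -4596048566495873/825 ≈ -5.5710e+12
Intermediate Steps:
I(C) = C² + 824*C/825 (I(C) = (C² - C/825) + C = C² + 824*C/825)
(-2937241 + 1616154)*(I(271) + 4143246) = (-2937241 + 1616154)*((1/825)*271*(824 + 825*271) + 4143246) = -1321087*((1/825)*271*(824 + 223575) + 4143246) = -1321087*((1/825)*271*224399 + 4143246) = -1321087*(60812129/825 + 4143246) = -1321087*3478990079/825 = -4596048566495873/825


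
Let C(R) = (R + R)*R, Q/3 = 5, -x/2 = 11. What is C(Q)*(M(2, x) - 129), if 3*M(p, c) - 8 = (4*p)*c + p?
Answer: -82950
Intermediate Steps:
x = -22 (x = -2*11 = -22)
M(p, c) = 8/3 + p/3 + 4*c*p/3 (M(p, c) = 8/3 + ((4*p)*c + p)/3 = 8/3 + (4*c*p + p)/3 = 8/3 + (p + 4*c*p)/3 = 8/3 + (p/3 + 4*c*p/3) = 8/3 + p/3 + 4*c*p/3)
Q = 15 (Q = 3*5 = 15)
C(R) = 2*R**2 (C(R) = (2*R)*R = 2*R**2)
C(Q)*(M(2, x) - 129) = (2*15**2)*((8/3 + (1/3)*2 + (4/3)*(-22)*2) - 129) = (2*225)*((8/3 + 2/3 - 176/3) - 129) = 450*(-166/3 - 129) = 450*(-553/3) = -82950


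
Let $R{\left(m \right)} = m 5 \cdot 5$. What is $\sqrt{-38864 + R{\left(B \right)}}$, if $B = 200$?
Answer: $2 i \sqrt{8466} \approx 184.02 i$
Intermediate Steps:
$R{\left(m \right)} = 25 m$ ($R{\left(m \right)} = 5 m 5 = 25 m$)
$\sqrt{-38864 + R{\left(B \right)}} = \sqrt{-38864 + 25 \cdot 200} = \sqrt{-38864 + 5000} = \sqrt{-33864} = 2 i \sqrt{8466}$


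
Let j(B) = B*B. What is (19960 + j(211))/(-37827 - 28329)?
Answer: -64481/66156 ≈ -0.97468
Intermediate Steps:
j(B) = B**2
(19960 + j(211))/(-37827 - 28329) = (19960 + 211**2)/(-37827 - 28329) = (19960 + 44521)/(-66156) = 64481*(-1/66156) = -64481/66156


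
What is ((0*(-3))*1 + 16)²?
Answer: 256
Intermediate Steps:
((0*(-3))*1 + 16)² = (0*1 + 16)² = (0 + 16)² = 16² = 256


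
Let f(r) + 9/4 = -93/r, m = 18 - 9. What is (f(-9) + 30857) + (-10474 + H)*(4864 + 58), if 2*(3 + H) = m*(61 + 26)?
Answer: -595319591/12 ≈ -4.9610e+7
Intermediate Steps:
m = 9
f(r) = -9/4 - 93/r
H = 777/2 (H = -3 + (9*(61 + 26))/2 = -3 + (9*87)/2 = -3 + (½)*783 = -3 + 783/2 = 777/2 ≈ 388.50)
(f(-9) + 30857) + (-10474 + H)*(4864 + 58) = ((-9/4 - 93/(-9)) + 30857) + (-10474 + 777/2)*(4864 + 58) = ((-9/4 - 93*(-⅑)) + 30857) - 20171/2*4922 = ((-9/4 + 31/3) + 30857) - 49640831 = (97/12 + 30857) - 49640831 = 370381/12 - 49640831 = -595319591/12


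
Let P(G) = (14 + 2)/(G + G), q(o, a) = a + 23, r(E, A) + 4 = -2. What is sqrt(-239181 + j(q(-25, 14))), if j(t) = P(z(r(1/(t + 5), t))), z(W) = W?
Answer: I*sqrt(2152641)/3 ≈ 489.06*I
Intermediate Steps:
r(E, A) = -6 (r(E, A) = -4 - 2 = -6)
q(o, a) = 23 + a
P(G) = 8/G (P(G) = 16/((2*G)) = 16*(1/(2*G)) = 8/G)
j(t) = -4/3 (j(t) = 8/(-6) = 8*(-1/6) = -4/3)
sqrt(-239181 + j(q(-25, 14))) = sqrt(-239181 - 4/3) = sqrt(-717547/3) = I*sqrt(2152641)/3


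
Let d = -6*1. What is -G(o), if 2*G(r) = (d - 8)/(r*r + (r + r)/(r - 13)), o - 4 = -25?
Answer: 17/1074 ≈ 0.015829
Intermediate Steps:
o = -21 (o = 4 - 25 = -21)
d = -6
G(r) = -7/(r² + 2*r/(-13 + r)) (G(r) = ((-6 - 8)/(r*r + (r + r)/(r - 13)))/2 = (-14/(r² + (2*r)/(-13 + r)))/2 = (-14/(r² + 2*r/(-13 + r)))/2 = -7/(r² + 2*r/(-13 + r)))
-G(o) = -7*(13 - 1*(-21))/((-21)*(2 + (-21)² - 13*(-21))) = -7*(-1)*(13 + 21)/(21*(2 + 441 + 273)) = -7*(-1)*34/(21*716) = -1*(-17/1074) = 17/1074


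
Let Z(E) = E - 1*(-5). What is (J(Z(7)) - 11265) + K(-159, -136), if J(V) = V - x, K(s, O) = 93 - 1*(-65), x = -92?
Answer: -11003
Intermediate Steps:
K(s, O) = 158 (K(s, O) = 93 + 65 = 158)
Z(E) = 5 + E (Z(E) = E + 5 = 5 + E)
J(V) = 92 + V (J(V) = V - 1*(-92) = V + 92 = 92 + V)
(J(Z(7)) - 11265) + K(-159, -136) = ((92 + (5 + 7)) - 11265) + 158 = ((92 + 12) - 11265) + 158 = (104 - 11265) + 158 = -11161 + 158 = -11003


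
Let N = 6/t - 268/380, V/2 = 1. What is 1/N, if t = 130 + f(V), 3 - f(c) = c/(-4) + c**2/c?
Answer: -24985/16481 ≈ -1.5160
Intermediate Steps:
V = 2 (V = 2*1 = 2)
f(c) = 3 - 3*c/4 (f(c) = 3 - (c/(-4) + c**2/c) = 3 - (c*(-1/4) + c) = 3 - (-c/4 + c) = 3 - 3*c/4)
t = 263/2 (t = 130 + (3 - 3/4*2) = 130 + (3 - 3/2) = 130 + 3/2 = 263/2 ≈ 131.50)
N = -16481/24985 (N = 6/(263/2) - 268/380 = 6*(2/263) - 268*1/380 = 12/263 - 67/95 = -16481/24985 ≈ -0.65964)
1/N = 1/(-16481/24985) = -24985/16481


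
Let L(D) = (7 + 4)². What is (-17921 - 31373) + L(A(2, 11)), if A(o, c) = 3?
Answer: -49173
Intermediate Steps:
L(D) = 121 (L(D) = 11² = 121)
(-17921 - 31373) + L(A(2, 11)) = (-17921 - 31373) + 121 = -49294 + 121 = -49173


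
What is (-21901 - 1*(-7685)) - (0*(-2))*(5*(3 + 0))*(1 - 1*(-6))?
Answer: -14216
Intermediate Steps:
(-21901 - 1*(-7685)) - (0*(-2))*(5*(3 + 0))*(1 - 1*(-6)) = (-21901 + 7685) - 0*(5*3)*(1 + 6) = -14216 - 0*15*7 = -14216 - 0*7 = -14216 - 1*0 = -14216 + 0 = -14216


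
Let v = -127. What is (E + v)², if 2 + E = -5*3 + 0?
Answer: 20736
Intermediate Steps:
E = -17 (E = -2 + (-5*3 + 0) = -2 + (-15 + 0) = -2 - 15 = -17)
(E + v)² = (-17 - 127)² = (-144)² = 20736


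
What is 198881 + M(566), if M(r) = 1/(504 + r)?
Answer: 212802671/1070 ≈ 1.9888e+5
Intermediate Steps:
198881 + M(566) = 198881 + 1/(504 + 566) = 198881 + 1/1070 = 212802671/1070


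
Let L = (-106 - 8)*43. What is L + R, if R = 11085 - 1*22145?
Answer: -15962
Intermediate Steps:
R = -11060 (R = 11085 - 22145 = -11060)
L = -4902 (L = -114*43 = -4902)
L + R = -4902 - 11060 = -15962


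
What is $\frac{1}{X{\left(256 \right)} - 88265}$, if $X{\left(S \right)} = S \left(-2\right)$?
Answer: $- \frac{1}{88777} \approx -1.1264 \cdot 10^{-5}$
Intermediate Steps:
$X{\left(S \right)} = - 2 S$
$\frac{1}{X{\left(256 \right)} - 88265} = \frac{1}{\left(-2\right) 256 - 88265} = \frac{1}{-512 - 88265} = \frac{1}{-88777} = - \frac{1}{88777}$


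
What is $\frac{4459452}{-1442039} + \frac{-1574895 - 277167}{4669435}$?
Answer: $- \frac{23493866884038}{6733507377965} \approx -3.4891$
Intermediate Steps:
$\frac{4459452}{-1442039} + \frac{-1574895 - 277167}{4669435} = 4459452 \left(- \frac{1}{1442039}\right) - \frac{1852062}{4669435} = - \frac{4459452}{1442039} - \frac{1852062}{4669435} = - \frac{23493866884038}{6733507377965}$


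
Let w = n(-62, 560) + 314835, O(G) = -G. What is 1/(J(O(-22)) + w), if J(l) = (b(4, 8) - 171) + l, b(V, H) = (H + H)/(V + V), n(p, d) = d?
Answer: 1/315248 ≈ 3.1721e-6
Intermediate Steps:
b(V, H) = H/V (b(V, H) = (2*H)/((2*V)) = (2*H)*(1/(2*V)) = H/V)
w = 315395 (w = 560 + 314835 = 315395)
J(l) = -169 + l (J(l) = (8/4 - 171) + l = (8*(¼) - 171) + l = (2 - 171) + l = -169 + l)
1/(J(O(-22)) + w) = 1/((-169 - 1*(-22)) + 315395) = 1/((-169 + 22) + 315395) = 1/(-147 + 315395) = 1/315248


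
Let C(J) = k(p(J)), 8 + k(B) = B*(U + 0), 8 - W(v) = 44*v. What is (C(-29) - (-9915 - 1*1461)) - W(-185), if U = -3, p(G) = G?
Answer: 3307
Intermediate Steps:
W(v) = 8 - 44*v
k(B) = -8 - 3*B (k(B) = -8 + B*(-3 + 0) = -8 + B*(-3) = -8 - 3*B)
C(J) = -8 - 3*J
(C(-29) - (-9915 - 1*1461)) - W(-185) = ((-8 - 3*(-29)) - (-9915 - 1*1461)) - (8 - 44*(-185)) = ((-8 + 87) - (-9915 - 1461)) - (8 + 8140) = (79 - 1*(-11376)) - 1*8148 = (79 + 11376) - 8148 = 11455 - 8148 = 3307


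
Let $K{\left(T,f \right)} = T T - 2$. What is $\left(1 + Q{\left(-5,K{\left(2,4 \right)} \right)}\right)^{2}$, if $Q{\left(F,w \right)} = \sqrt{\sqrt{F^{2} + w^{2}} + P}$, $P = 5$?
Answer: $\left(1 + \sqrt{5 + \sqrt{29}}\right)^{2} \approx 17.83$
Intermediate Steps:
$K{\left(T,f \right)} = -2 + T^{2}$ ($K{\left(T,f \right)} = T^{2} - 2 = -2 + T^{2}$)
$Q{\left(F,w \right)} = \sqrt{5 + \sqrt{F^{2} + w^{2}}}$ ($Q{\left(F,w \right)} = \sqrt{\sqrt{F^{2} + w^{2}} + 5} = \sqrt{5 + \sqrt{F^{2} + w^{2}}}$)
$\left(1 + Q{\left(-5,K{\left(2,4 \right)} \right)}\right)^{2} = \left(1 + \sqrt{5 + \sqrt{\left(-5\right)^{2} + \left(-2 + 2^{2}\right)^{2}}}\right)^{2} = \left(1 + \sqrt{5 + \sqrt{25 + \left(-2 + 4\right)^{2}}}\right)^{2} = \left(1 + \sqrt{5 + \sqrt{25 + 2^{2}}}\right)^{2} = \left(1 + \sqrt{5 + \sqrt{25 + 4}}\right)^{2} = \left(1 + \sqrt{5 + \sqrt{29}}\right)^{2}$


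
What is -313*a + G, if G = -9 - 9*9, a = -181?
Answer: 56563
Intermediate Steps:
G = -90 (G = -9 - 81 = -90)
-313*a + G = -313*(-181) - 90 = 56653 - 90 = 56563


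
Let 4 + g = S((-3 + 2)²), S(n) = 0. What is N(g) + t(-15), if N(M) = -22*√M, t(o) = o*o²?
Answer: -3375 - 44*I ≈ -3375.0 - 44.0*I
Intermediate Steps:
g = -4 (g = -4 + 0 = -4)
t(o) = o³
N(g) + t(-15) = -44*I + (-15)³ = -44*I - 3375 = -3375 - 44*I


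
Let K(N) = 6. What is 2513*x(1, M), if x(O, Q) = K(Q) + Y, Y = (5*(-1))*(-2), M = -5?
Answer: 40208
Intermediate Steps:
Y = 10 (Y = -5*(-2) = 10)
x(O, Q) = 16 (x(O, Q) = 6 + 10 = 16)
2513*x(1, M) = 2513*16 = 40208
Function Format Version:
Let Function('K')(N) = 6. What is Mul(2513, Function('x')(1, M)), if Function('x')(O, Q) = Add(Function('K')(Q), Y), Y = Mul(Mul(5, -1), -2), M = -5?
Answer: 40208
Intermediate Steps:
Y = 10 (Y = Mul(-5, -2) = 10)
Function('x')(O, Q) = 16 (Function('x')(O, Q) = Add(6, 10) = 16)
Mul(2513, Function('x')(1, M)) = Mul(2513, 16) = 40208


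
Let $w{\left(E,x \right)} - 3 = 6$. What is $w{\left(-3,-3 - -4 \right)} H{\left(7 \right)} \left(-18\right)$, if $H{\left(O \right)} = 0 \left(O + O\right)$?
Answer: $0$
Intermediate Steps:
$H{\left(O \right)} = 0$ ($H{\left(O \right)} = 0 \cdot 2 O = 0$)
$w{\left(E,x \right)} = 9$ ($w{\left(E,x \right)} = 3 + 6 = 9$)
$w{\left(-3,-3 - -4 \right)} H{\left(7 \right)} \left(-18\right) = 9 \cdot 0 \left(-18\right) = 0 \left(-18\right) = 0$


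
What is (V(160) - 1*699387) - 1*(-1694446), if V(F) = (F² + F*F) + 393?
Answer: 1046652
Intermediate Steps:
V(F) = 393 + 2*F² (V(F) = (F² + F²) + 393 = 2*F² + 393 = 393 + 2*F²)
(V(160) - 1*699387) - 1*(-1694446) = ((393 + 2*160²) - 1*699387) - 1*(-1694446) = ((393 + 2*25600) - 699387) + 1694446 = ((393 + 51200) - 699387) + 1694446 = (51593 - 699387) + 1694446 = -647794 + 1694446 = 1046652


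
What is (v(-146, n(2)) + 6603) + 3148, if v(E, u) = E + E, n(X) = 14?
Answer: 9459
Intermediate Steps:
v(E, u) = 2*E
(v(-146, n(2)) + 6603) + 3148 = (2*(-146) + 6603) + 3148 = (-292 + 6603) + 3148 = 6311 + 3148 = 9459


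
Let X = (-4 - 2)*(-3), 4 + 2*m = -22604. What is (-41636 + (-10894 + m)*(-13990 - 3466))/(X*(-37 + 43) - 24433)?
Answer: -387446652/24325 ≈ -15928.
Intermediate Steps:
m = -11304 (m = -2 + (1/2)*(-22604) = -2 - 11302 = -11304)
X = 18 (X = -6*(-3) = 18)
(-41636 + (-10894 + m)*(-13990 - 3466))/(X*(-37 + 43) - 24433) = (-41636 + (-10894 - 11304)*(-13990 - 3466))/(18*(-37 + 43) - 24433) = (-41636 - 22198*(-17456))/(18*6 - 24433) = (-41636 + 387488288)/(108 - 24433) = 387446652/(-24325) = 387446652*(-1/24325) = -387446652/24325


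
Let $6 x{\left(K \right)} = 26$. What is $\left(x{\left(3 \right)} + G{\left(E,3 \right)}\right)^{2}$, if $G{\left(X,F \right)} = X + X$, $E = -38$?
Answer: $\frac{46225}{9} \approx 5136.1$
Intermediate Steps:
$x{\left(K \right)} = \frac{13}{3}$ ($x{\left(K \right)} = \frac{1}{6} \cdot 26 = \frac{13}{3}$)
$G{\left(X,F \right)} = 2 X$
$\left(x{\left(3 \right)} + G{\left(E,3 \right)}\right)^{2} = \left(\frac{13}{3} + 2 \left(-38\right)\right)^{2} = \left(\frac{13}{3} - 76\right)^{2} = \left(- \frac{215}{3}\right)^{2} = \frac{46225}{9}$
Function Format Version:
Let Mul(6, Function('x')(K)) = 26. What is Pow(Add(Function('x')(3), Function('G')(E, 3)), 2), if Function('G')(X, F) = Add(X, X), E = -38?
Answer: Rational(46225, 9) ≈ 5136.1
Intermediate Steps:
Function('x')(K) = Rational(13, 3) (Function('x')(K) = Mul(Rational(1, 6), 26) = Rational(13, 3))
Function('G')(X, F) = Mul(2, X)
Pow(Add(Function('x')(3), Function('G')(E, 3)), 2) = Pow(Add(Rational(13, 3), Mul(2, -38)), 2) = Pow(Add(Rational(13, 3), -76), 2) = Pow(Rational(-215, 3), 2) = Rational(46225, 9)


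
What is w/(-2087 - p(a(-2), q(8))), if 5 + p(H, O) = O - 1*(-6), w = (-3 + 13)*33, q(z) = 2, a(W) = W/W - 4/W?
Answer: -3/19 ≈ -0.15789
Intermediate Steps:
a(W) = 1 - 4/W
w = 330 (w = 10*33 = 330)
p(H, O) = 1 + O (p(H, O) = -5 + (O - 1*(-6)) = -5 + (O + 6) = -5 + (6 + O) = 1 + O)
w/(-2087 - p(a(-2), q(8))) = 330/(-2087 - (1 + 2)) = 330/(-2087 - 1*3) = 330/(-2087 - 3) = 330/(-2090) = 330*(-1/2090) = -3/19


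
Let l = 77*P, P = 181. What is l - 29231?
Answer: -15294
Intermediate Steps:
l = 13937 (l = 77*181 = 13937)
l - 29231 = 13937 - 29231 = -15294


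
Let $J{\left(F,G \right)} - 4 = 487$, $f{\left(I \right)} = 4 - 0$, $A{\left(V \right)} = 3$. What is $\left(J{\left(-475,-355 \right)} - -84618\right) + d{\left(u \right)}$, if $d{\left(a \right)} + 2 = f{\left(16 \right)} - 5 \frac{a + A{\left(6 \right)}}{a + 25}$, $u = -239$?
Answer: $\frac{9106287}{107} \approx 85106.0$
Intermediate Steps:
$f{\left(I \right)} = 4$ ($f{\left(I \right)} = 4 + 0 = 4$)
$J{\left(F,G \right)} = 491$ ($J{\left(F,G \right)} = 4 + 487 = 491$)
$d{\left(a \right)} = 2 - \frac{5 \left(3 + a\right)}{25 + a}$ ($d{\left(a \right)} = -2 - \left(-4 + 5 \frac{a + 3}{a + 25}\right) = -2 - \left(-4 + 5 \frac{3 + a}{25 + a}\right) = -2 - \left(-4 + \frac{5 \left(3 + a\right)}{25 + a}\right) = 2 - \frac{5 \left(3 + a\right)}{25 + a}$)
$\left(J{\left(-475,-355 \right)} - -84618\right) + d{\left(u \right)} = \left(491 - -84618\right) + \frac{35 - -717}{25 - 239} = \left(491 + 84618\right) + \frac{35 + 717}{-214} = 85109 - \frac{376}{107} = \frac{9106287}{107}$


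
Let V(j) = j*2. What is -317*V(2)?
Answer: -1268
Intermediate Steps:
V(j) = 2*j
-317*V(2) = -634*2 = -317*4 = -1268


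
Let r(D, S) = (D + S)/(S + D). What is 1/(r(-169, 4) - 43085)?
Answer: -1/43084 ≈ -2.3210e-5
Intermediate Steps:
r(D, S) = 1 (r(D, S) = (D + S)/(D + S) = 1)
1/(r(-169, 4) - 43085) = 1/(1 - 43085) = 1/(-43084) = -1/43084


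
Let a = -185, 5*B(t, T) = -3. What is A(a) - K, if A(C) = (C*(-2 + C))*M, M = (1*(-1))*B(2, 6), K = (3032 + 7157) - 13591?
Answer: 24159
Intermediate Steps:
K = -3402 (K = 10189 - 13591 = -3402)
B(t, T) = -⅗ (B(t, T) = (⅕)*(-3) = -⅗)
M = ⅗ (M = (1*(-1))*(-⅗) = -1*(-⅗) = ⅗ ≈ 0.60000)
A(C) = 3*C*(-2 + C)/5 (A(C) = (C*(-2 + C))*(⅗) = 3*C*(-2 + C)/5)
A(a) - K = (⅗)*(-185)*(-2 - 185) - 1*(-3402) = (⅗)*(-185)*(-187) + 3402 = 20757 + 3402 = 24159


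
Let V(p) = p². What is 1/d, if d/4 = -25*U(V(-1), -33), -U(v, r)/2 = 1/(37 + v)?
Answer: 19/100 ≈ 0.19000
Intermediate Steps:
U(v, r) = -2/(37 + v)
d = 100/19 (d = 4*(-(-50)/(37 + (-1)²)) = 4*(-(-50)/(37 + 1)) = 4*(-(-50)/38) = 4*(-25*(-1/19)) = 4*(25/19) = 100/19 ≈ 5.2632)
1/d = 1/(100/19) = 19/100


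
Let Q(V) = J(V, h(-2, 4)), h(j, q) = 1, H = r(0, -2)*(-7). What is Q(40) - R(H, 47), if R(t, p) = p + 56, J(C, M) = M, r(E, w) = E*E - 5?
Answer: -102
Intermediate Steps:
r(E, w) = -5 + E² (r(E, w) = E² - 5 = -5 + E²)
H = 35 (H = (-5 + 0²)*(-7) = (-5 + 0)*(-7) = -5*(-7) = 35)
Q(V) = 1
R(t, p) = 56 + p
Q(40) - R(H, 47) = 1 - (56 + 47) = 1 - 1*103 = 1 - 103 = -102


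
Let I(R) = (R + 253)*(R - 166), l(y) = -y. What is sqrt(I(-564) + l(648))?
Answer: sqrt(226382) ≈ 475.80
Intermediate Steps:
I(R) = (-166 + R)*(253 + R) (I(R) = (253 + R)*(-166 + R) = (-166 + R)*(253 + R))
sqrt(I(-564) + l(648)) = sqrt((-41998 + (-564)**2 + 87*(-564)) - 1*648) = sqrt((-41998 + 318096 - 49068) - 648) = sqrt(227030 - 648) = sqrt(226382)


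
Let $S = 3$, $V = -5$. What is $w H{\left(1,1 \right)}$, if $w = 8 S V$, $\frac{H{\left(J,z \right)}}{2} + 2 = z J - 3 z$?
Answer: $960$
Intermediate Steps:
$H{\left(J,z \right)} = -4 - 6 z + 2 J z$ ($H{\left(J,z \right)} = -4 + 2 \left(z J - 3 z\right) = -4 + 2 \left(J z - 3 z\right) = -4 + 2 \left(- 3 z + J z\right) = -4 + \left(- 6 z + 2 J z\right) = -4 - 6 z + 2 J z$)
$w = -120$ ($w = 8 \cdot 3 \left(-5\right) = 24 \left(-5\right) = -120$)
$w H{\left(1,1 \right)} = - 120 \left(-4 - 6 + 2 \cdot 1 \cdot 1\right) = - 120 \left(-4 - 6 + 2\right) = \left(-120\right) \left(-8\right) = 960$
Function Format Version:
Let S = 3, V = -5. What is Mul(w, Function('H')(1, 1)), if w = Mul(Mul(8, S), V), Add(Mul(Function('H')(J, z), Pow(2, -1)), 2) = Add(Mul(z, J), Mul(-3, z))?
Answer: 960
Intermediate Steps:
Function('H')(J, z) = Add(-4, Mul(-6, z), Mul(2, J, z)) (Function('H')(J, z) = Add(-4, Mul(2, Add(Mul(z, J), Mul(-3, z)))) = Add(-4, Mul(2, Add(Mul(J, z), Mul(-3, z)))) = Add(-4, Mul(2, Add(Mul(-3, z), Mul(J, z)))) = Add(-4, Add(Mul(-6, z), Mul(2, J, z))) = Add(-4, Mul(-6, z), Mul(2, J, z)))
w = -120 (w = Mul(Mul(8, 3), -5) = Mul(24, -5) = -120)
Mul(w, Function('H')(1, 1)) = Mul(-120, Add(-4, Mul(-6, 1), Mul(2, 1, 1))) = Mul(-120, Add(-4, -6, 2)) = Mul(-120, -8) = 960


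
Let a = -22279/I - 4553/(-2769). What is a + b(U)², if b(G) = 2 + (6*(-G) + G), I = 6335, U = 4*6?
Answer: 244216599964/17541615 ≈ 13922.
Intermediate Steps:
U = 24
a = -32847296/17541615 (a = -22279/6335 - 4553/(-2769) = -22279*1/6335 - 4553*(-1/2769) = -22279/6335 + 4553/2769 = -32847296/17541615 ≈ -1.8725)
b(G) = 2 - 5*G (b(G) = 2 + (-6*G + G) = 2 - 5*G)
a + b(U)² = -32847296/17541615 + (2 - 5*24)² = -32847296/17541615 + (2 - 120)² = -32847296/17541615 + (-118)² = -32847296/17541615 + 13924 = 244216599964/17541615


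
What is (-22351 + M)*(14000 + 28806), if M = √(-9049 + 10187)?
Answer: -956756906 + 42806*√1138 ≈ -9.5531e+8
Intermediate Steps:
M = √1138 ≈ 33.734
(-22351 + M)*(14000 + 28806) = (-22351 + √1138)*(14000 + 28806) = (-22351 + √1138)*42806 = -956756906 + 42806*√1138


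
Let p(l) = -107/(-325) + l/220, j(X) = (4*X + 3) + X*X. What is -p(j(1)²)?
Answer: -2217/3575 ≈ -0.62014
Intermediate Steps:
j(X) = 3 + X² + 4*X (j(X) = (3 + 4*X) + X² = 3 + X² + 4*X)
p(l) = 107/325 + l/220 (p(l) = -107*(-1/325) + l*(1/220) = 107/325 + l/220)
-p(j(1)²) = -(107/325 + (3 + 1² + 4*1)²/220) = -(107/325 + (3 + 1 + 4)²/220) = -(107/325 + (1/220)*8²) = -(107/325 + (1/220)*64) = -(107/325 + 16/55) = -1*2217/3575 = -2217/3575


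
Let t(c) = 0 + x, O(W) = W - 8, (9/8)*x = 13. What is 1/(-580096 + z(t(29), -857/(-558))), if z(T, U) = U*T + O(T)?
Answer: -2511/1456567564 ≈ -1.7239e-6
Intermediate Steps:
x = 104/9 (x = (8/9)*13 = 104/9 ≈ 11.556)
O(W) = -8 + W
t(c) = 104/9 (t(c) = 0 + 104/9 = 104/9)
z(T, U) = -8 + T + T*U (z(T, U) = U*T + (-8 + T) = T*U + (-8 + T) = -8 + T + T*U)
1/(-580096 + z(t(29), -857/(-558))) = 1/(-580096 + (-8 + 104/9 + 104*(-857/(-558))/9)) = 1/(-580096 + (-8 + 104/9 + 104*(-857*(-1/558))/9)) = 1/(-580096 + (-8 + 104/9 + (104/9)*(857/558))) = 1/(-580096 + (-8 + 104/9 + 44564/2511)) = 1/(-580096 + 53492/2511) = 1/(-1456567564/2511) = -2511/1456567564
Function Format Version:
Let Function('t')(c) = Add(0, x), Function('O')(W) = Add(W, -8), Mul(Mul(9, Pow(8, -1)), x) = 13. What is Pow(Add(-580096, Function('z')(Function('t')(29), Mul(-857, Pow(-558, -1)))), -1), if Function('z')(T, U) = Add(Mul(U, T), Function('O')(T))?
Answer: Rational(-2511, 1456567564) ≈ -1.7239e-6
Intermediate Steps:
x = Rational(104, 9) (x = Mul(Rational(8, 9), 13) = Rational(104, 9) ≈ 11.556)
Function('O')(W) = Add(-8, W)
Function('t')(c) = Rational(104, 9) (Function('t')(c) = Add(0, Rational(104, 9)) = Rational(104, 9))
Function('z')(T, U) = Add(-8, T, Mul(T, U)) (Function('z')(T, U) = Add(Mul(U, T), Add(-8, T)) = Add(Mul(T, U), Add(-8, T)) = Add(-8, T, Mul(T, U)))
Pow(Add(-580096, Function('z')(Function('t')(29), Mul(-857, Pow(-558, -1)))), -1) = Pow(Add(-580096, Add(-8, Rational(104, 9), Mul(Rational(104, 9), Mul(-857, Pow(-558, -1))))), -1) = Pow(Add(-580096, Add(-8, Rational(104, 9), Mul(Rational(104, 9), Mul(-857, Rational(-1, 558))))), -1) = Pow(Add(-580096, Add(-8, Rational(104, 9), Mul(Rational(104, 9), Rational(857, 558)))), -1) = Pow(Add(-580096, Add(-8, Rational(104, 9), Rational(44564, 2511))), -1) = Pow(Add(-580096, Rational(53492, 2511)), -1) = Pow(Rational(-1456567564, 2511), -1) = Rational(-2511, 1456567564)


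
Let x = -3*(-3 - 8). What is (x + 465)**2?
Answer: 248004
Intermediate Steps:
x = 33 (x = -3*(-11) = 33)
(x + 465)**2 = (33 + 465)**2 = 498**2 = 248004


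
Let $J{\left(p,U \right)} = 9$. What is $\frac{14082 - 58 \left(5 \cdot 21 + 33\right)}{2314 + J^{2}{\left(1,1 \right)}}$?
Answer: $\frac{6078}{2395} \approx 2.5378$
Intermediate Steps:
$\frac{14082 - 58 \left(5 \cdot 21 + 33\right)}{2314 + J^{2}{\left(1,1 \right)}} = \frac{14082 - 58 \left(5 \cdot 21 + 33\right)}{2314 + 9^{2}} = \frac{14082 - 58 \left(105 + 33\right)}{2314 + 81} = \frac{14082 - 8004}{2395} = \left(14082 - 8004\right) \frac{1}{2395} = 6078 \cdot \frac{1}{2395} = \frac{6078}{2395}$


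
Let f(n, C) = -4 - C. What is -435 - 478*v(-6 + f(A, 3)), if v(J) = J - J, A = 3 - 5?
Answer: -435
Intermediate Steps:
A = -2
v(J) = 0
-435 - 478*v(-6 + f(A, 3)) = -435 - 478*0 = -435 + 0 = -435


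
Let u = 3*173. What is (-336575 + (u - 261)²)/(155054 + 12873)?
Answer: -270011/167927 ≈ -1.6079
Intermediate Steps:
u = 519
(-336575 + (u - 261)²)/(155054 + 12873) = (-336575 + (519 - 261)²)/(155054 + 12873) = (-336575 + 258²)/167927 = (-336575 + 66564)*(1/167927) = -270011*1/167927 = -270011/167927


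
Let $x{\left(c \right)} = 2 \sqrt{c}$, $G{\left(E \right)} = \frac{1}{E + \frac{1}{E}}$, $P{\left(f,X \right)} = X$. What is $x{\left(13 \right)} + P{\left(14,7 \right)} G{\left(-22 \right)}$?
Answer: $- \frac{154}{485} + 2 \sqrt{13} \approx 6.8936$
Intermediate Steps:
$x{\left(13 \right)} + P{\left(14,7 \right)} G{\left(-22 \right)} = 2 \sqrt{13} + 7 \left(- \frac{22}{1 + \left(-22\right)^{2}}\right) = 2 \sqrt{13} + 7 \left(- \frac{22}{1 + 484}\right) = 2 \sqrt{13} + 7 \left(- \frac{22}{485}\right) = 2 \sqrt{13} - \frac{154}{485} = - \frac{154}{485} + 2 \sqrt{13}$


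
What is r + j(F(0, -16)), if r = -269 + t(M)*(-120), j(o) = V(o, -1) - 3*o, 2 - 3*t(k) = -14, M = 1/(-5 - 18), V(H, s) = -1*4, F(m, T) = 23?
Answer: -982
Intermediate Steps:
V(H, s) = -4
M = -1/23 (M = 1/(-23) = -1/23 ≈ -0.043478)
t(k) = 16/3 (t(k) = ⅔ - ⅓*(-14) = ⅔ + 14/3 = 16/3)
j(o) = -4 - 3*o
r = -909 (r = -269 + (16/3)*(-120) = -269 - 640 = -909)
r + j(F(0, -16)) = -909 + (-4 - 3*23) = -909 + (-4 - 69) = -909 - 73 = -982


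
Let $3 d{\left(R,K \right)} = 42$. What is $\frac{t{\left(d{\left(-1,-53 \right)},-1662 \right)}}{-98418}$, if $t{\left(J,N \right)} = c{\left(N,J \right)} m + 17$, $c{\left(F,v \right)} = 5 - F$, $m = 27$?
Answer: $- \frac{479}{1047} \approx -0.4575$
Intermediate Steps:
$d{\left(R,K \right)} = 14$ ($d{\left(R,K \right)} = \frac{1}{3} \cdot 42 = 14$)
$t{\left(J,N \right)} = 152 - 27 N$ ($t{\left(J,N \right)} = \left(5 - N\right) 27 + 17 = \left(135 - 27 N\right) + 17 = 152 - 27 N$)
$\frac{t{\left(d{\left(-1,-53 \right)},-1662 \right)}}{-98418} = \frac{152 - -44874}{-98418} = \left(152 + 44874\right) \left(- \frac{1}{98418}\right) = 45026 \left(- \frac{1}{98418}\right) = - \frac{479}{1047}$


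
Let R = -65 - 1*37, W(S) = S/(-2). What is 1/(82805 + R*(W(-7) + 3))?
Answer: 1/82142 ≈ 1.2174e-5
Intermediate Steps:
W(S) = -S/2 (W(S) = S*(-½) = -S/2)
R = -102 (R = -65 - 37 = -102)
1/(82805 + R*(W(-7) + 3)) = 1/(82805 - 102*(-½*(-7) + 3)) = 1/(82805 - 102*(7/2 + 3)) = 1/(82805 - 102*13/2) = 1/(82805 - 663) = 1/82142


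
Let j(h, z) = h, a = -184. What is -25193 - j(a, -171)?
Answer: -25009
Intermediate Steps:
-25193 - j(a, -171) = -25193 - 1*(-184) = -25193 + 184 = -25009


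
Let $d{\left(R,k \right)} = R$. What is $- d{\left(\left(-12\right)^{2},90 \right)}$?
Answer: $-144$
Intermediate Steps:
$- d{\left(\left(-12\right)^{2},90 \right)} = - \left(-12\right)^{2} = \left(-1\right) 144 = -144$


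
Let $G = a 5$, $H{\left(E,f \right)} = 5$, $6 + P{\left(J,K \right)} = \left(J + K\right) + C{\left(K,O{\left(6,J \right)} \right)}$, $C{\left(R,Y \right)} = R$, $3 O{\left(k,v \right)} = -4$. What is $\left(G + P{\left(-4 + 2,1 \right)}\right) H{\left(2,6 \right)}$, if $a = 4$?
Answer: $70$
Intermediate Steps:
$O{\left(k,v \right)} = - \frac{4}{3}$ ($O{\left(k,v \right)} = \frac{1}{3} \left(-4\right) = - \frac{4}{3}$)
$P{\left(J,K \right)} = -6 + J + 2 K$ ($P{\left(J,K \right)} = -6 + \left(\left(J + K\right) + K\right) = -6 + \left(J + 2 K\right) = -6 + J + 2 K$)
$G = 20$ ($G = 4 \cdot 5 = 20$)
$\left(G + P{\left(-4 + 2,1 \right)}\right) H{\left(2,6 \right)} = \left(20 + \left(-6 + \left(-4 + 2\right) + 2 \cdot 1\right)\right) 5 = \left(20 - 6\right) 5 = 14 \cdot 5 = 70$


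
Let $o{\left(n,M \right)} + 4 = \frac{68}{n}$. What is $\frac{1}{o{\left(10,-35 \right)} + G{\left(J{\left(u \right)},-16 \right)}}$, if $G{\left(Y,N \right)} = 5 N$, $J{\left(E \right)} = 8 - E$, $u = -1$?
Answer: $- \frac{5}{386} \approx -0.012953$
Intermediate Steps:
$o{\left(n,M \right)} = -4 + \frac{68}{n}$
$\frac{1}{o{\left(10,-35 \right)} + G{\left(J{\left(u \right)},-16 \right)}} = \frac{1}{\left(-4 + \frac{68}{10}\right) + 5 \left(-16\right)} = \frac{1}{\left(-4 + 68 \cdot \frac{1}{10}\right) - 80} = \frac{1}{\left(-4 + \frac{34}{5}\right) - 80} = \frac{1}{\frac{14}{5} - 80} = \frac{1}{- \frac{386}{5}} = - \frac{5}{386}$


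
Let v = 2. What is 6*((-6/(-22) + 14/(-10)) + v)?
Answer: 288/55 ≈ 5.2364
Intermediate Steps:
6*((-6/(-22) + 14/(-10)) + v) = 6*((-6/(-22) + 14/(-10)) + 2) = 6*((-6*(-1/22) + 14*(-⅒)) + 2) = 6*((3/11 - 7/5) + 2) = 6*(-62/55 + 2) = 6*(48/55) = 288/55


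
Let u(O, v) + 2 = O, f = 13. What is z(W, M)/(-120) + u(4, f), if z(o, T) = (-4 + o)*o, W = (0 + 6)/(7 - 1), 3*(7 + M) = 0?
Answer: 81/40 ≈ 2.0250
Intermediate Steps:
u(O, v) = -2 + O
M = -7 (M = -7 + (⅓)*0 = -7 + 0 = -7)
W = 1 (W = 6/6 = 6*(⅙) = 1)
z(o, T) = o*(-4 + o)
z(W, M)/(-120) + u(4, f) = (1*(-4 + 1))/(-120) + (-2 + 4) = -(-3)/120 + 2 = -1/120*(-3) + 2 = 1/40 + 2 = 81/40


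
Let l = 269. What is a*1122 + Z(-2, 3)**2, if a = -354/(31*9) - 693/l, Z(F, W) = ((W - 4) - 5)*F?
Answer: -34774618/8339 ≈ -4170.1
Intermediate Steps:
Z(F, W) = F*(-9 + W) (Z(F, W) = ((-4 + W) - 5)*F = (-9 + W)*F = F*(-9 + W))
a = -96191/25017 (a = -354/(31*9) - 693/269 = -354/279 - 693*1/269 = -354*1/279 - 693/269 = -118/93 - 693/269 = -96191/25017 ≈ -3.8450)
a*1122 + Z(-2, 3)**2 = -96191/25017*1122 + (-2*(-9 + 3))**2 = -35975434/8339 + (-2*(-6))**2 = -35975434/8339 + 12**2 = -35975434/8339 + 144 = -34774618/8339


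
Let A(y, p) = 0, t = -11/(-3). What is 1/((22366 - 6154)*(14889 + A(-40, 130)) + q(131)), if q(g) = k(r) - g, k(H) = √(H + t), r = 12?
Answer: 724141011/174793401270700660 - √141/174793401270700660 ≈ 4.1428e-9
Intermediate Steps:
t = 11/3 (t = -11*(-⅓) = 11/3 ≈ 3.6667)
k(H) = √(11/3 + H) (k(H) = √(H + 11/3) = √(11/3 + H))
q(g) = -g + √141/3 (q(g) = √(33 + 9*12)/3 - g = √(33 + 108)/3 - g = √141/3 - g = -g + √141/3)
1/((22366 - 6154)*(14889 + A(-40, 130)) + q(131)) = 1/((22366 - 6154)*(14889 + 0) + (-1*131 + √141/3)) = 1/(16212*14889 + (-131 + √141/3)) = 1/(241380468 + (-131 + √141/3)) = 1/(241380337 + √141/3)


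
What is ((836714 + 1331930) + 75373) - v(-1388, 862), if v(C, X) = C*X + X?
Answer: 3439611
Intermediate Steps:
v(C, X) = X + C*X
((836714 + 1331930) + 75373) - v(-1388, 862) = ((836714 + 1331930) + 75373) - 862*(1 - 1388) = (2168644 + 75373) - 862*(-1387) = 2244017 - 1*(-1195594) = 2244017 + 1195594 = 3439611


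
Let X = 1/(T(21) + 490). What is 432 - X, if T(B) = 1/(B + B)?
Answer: 8890950/20581 ≈ 432.00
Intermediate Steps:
T(B) = 1/(2*B)
X = 42/20581 (X = 1/((½)/21 + 490) = 1/((½)*(1/21) + 490) = 1/(1/42 + 490) = 1/(20581/42) = 42/20581 ≈ 0.0020407)
432 - X = 432 - 1*42/20581 = 432 - 42/20581 = 8890950/20581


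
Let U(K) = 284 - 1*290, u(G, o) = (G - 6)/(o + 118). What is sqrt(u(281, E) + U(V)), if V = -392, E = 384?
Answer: I*sqrt(1373974)/502 ≈ 2.335*I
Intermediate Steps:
u(G, o) = (-6 + G)/(118 + o)
U(K) = -6 (U(K) = 284 - 290 = -6)
sqrt(u(281, E) + U(V)) = sqrt((-6 + 281)/(118 + 384) - 6) = sqrt(275/502 - 6) = sqrt(-2737/502) = I*sqrt(1373974)/502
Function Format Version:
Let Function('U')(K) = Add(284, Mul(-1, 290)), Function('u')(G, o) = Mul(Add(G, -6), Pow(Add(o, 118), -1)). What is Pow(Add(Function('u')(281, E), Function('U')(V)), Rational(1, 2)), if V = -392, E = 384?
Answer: Mul(Rational(1, 502), I, Pow(1373974, Rational(1, 2))) ≈ Mul(2.3350, I)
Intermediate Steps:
Function('u')(G, o) = Mul(Pow(Add(118, o), -1), Add(-6, G)) (Function('u')(G, o) = Mul(Add(-6, G), Pow(Add(118, o), -1)) = Mul(Pow(Add(118, o), -1), Add(-6, G)))
Function('U')(K) = -6 (Function('U')(K) = Add(284, -290) = -6)
Pow(Add(Function('u')(281, E), Function('U')(V)), Rational(1, 2)) = Pow(Add(Mul(Pow(Add(118, 384), -1), Add(-6, 281)), -6), Rational(1, 2)) = Pow(Add(Mul(Pow(502, -1), 275), -6), Rational(1, 2)) = Pow(Add(Mul(Rational(1, 502), 275), -6), Rational(1, 2)) = Pow(Add(Rational(275, 502), -6), Rational(1, 2)) = Pow(Rational(-2737, 502), Rational(1, 2)) = Mul(Rational(1, 502), I, Pow(1373974, Rational(1, 2)))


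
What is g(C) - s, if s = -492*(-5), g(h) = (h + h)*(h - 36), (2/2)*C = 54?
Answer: -516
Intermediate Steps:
C = 54
g(h) = 2*h*(-36 + h) (g(h) = (2*h)*(-36 + h) = 2*h*(-36 + h))
s = 2460
g(C) - s = 2*54*(-36 + 54) - 1*2460 = 2*54*18 - 2460 = 1944 - 2460 = -516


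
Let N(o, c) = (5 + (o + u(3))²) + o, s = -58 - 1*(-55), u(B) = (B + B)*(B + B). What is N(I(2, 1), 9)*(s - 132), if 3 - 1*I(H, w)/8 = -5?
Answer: -1359315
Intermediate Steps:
u(B) = 4*B² (u(B) = (2*B)*(2*B) = 4*B²)
I(H, w) = 64 (I(H, w) = 24 - 8*(-5) = 24 + 40 = 64)
s = -3 (s = -58 + 55 = -3)
N(o, c) = 5 + o + (36 + o)² (N(o, c) = (5 + (o + 4*3²)²) + o = (5 + (o + 4*9)²) + o = (5 + (o + 36)²) + o = (5 + (36 + o)²) + o = 5 + o + (36 + o)²)
N(I(2, 1), 9)*(s - 132) = (5 + 64 + (36 + 64)²)*(-3 - 132) = (5 + 64 + 100²)*(-135) = (5 + 64 + 10000)*(-135) = 10069*(-135) = -1359315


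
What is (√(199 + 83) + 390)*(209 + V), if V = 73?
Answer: 109980 + 282*√282 ≈ 1.1472e+5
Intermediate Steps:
(√(199 + 83) + 390)*(209 + V) = (√(199 + 83) + 390)*(209 + 73) = (√282 + 390)*282 = (390 + √282)*282 = 109980 + 282*√282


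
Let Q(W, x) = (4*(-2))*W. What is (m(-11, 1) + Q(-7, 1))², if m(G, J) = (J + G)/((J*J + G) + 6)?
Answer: 13689/4 ≈ 3422.3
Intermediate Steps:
Q(W, x) = -8*W
m(G, J) = (G + J)/(6 + G + J²) (m(G, J) = (G + J)/((J² + G) + 6) = (G + J)/((G + J²) + 6) = (G + J)/(6 + G + J²))
(m(-11, 1) + Q(-7, 1))² = ((-11 + 1)/(6 - 11 + 1²) - 8*(-7))² = (-10/(6 - 11 + 1) + 56)² = (-10/(-4) + 56)² = (-¼*(-10) + 56)² = (5/2 + 56)² = (117/2)² = 13689/4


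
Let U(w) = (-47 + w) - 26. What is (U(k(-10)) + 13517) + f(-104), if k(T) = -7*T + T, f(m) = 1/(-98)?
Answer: 1323391/98 ≈ 13504.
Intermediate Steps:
f(m) = -1/98
k(T) = -6*T
U(w) = -73 + w
(U(k(-10)) + 13517) + f(-104) = ((-73 - 6*(-10)) + 13517) - 1/98 = ((-73 + 60) + 13517) - 1/98 = (-13 + 13517) - 1/98 = 13504 - 1/98 = 1323391/98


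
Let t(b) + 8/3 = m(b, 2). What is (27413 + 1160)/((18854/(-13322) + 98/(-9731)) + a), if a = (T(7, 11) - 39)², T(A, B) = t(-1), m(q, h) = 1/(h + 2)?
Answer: 266695224687792/15997372824959 ≈ 16.671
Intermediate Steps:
m(q, h) = 1/(2 + h)
t(b) = -29/12 (t(b) = -8/3 + 1/(2 + 2) = -8/3 + 1/4 = -8/3 + ¼ = -29/12)
T(A, B) = -29/12
a = 247009/144 (a = (-29/12 - 39)² = (-497/12)² = 247009/144 ≈ 1715.3)
(27413 + 1160)/((18854/(-13322) + 98/(-9731)) + a) = (27413 + 1160)/((18854/(-13322) + 98/(-9731)) + 247009/144) = 28573/((18854*(-1/13322) + 98*(-1/9731)) + 247009/144) = 28573/((-9427/6661 - 98/9731) + 247009/144) = 28573/(-92386915/64818191 + 247009/144) = 28573/(15997372824959/9333819504) = 28573*(9333819504/15997372824959) = 266695224687792/15997372824959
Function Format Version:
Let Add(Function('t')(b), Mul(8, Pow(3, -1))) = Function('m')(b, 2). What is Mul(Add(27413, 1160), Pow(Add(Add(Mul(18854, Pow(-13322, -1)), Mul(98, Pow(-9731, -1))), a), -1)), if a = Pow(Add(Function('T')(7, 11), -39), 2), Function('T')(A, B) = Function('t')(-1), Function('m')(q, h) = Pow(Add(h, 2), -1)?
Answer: Rational(266695224687792, 15997372824959) ≈ 16.671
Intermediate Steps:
Function('m')(q, h) = Pow(Add(2, h), -1)
Function('t')(b) = Rational(-29, 12) (Function('t')(b) = Add(Rational(-8, 3), Pow(Add(2, 2), -1)) = Add(Rational(-8, 3), Pow(4, -1)) = Add(Rational(-8, 3), Rational(1, 4)) = Rational(-29, 12))
Function('T')(A, B) = Rational(-29, 12)
a = Rational(247009, 144) (a = Pow(Add(Rational(-29, 12), -39), 2) = Pow(Rational(-497, 12), 2) = Rational(247009, 144) ≈ 1715.3)
Mul(Add(27413, 1160), Pow(Add(Add(Mul(18854, Pow(-13322, -1)), Mul(98, Pow(-9731, -1))), a), -1)) = Mul(Add(27413, 1160), Pow(Add(Add(Mul(18854, Pow(-13322, -1)), Mul(98, Pow(-9731, -1))), Rational(247009, 144)), -1)) = Mul(28573, Pow(Add(Add(Mul(18854, Rational(-1, 13322)), Mul(98, Rational(-1, 9731))), Rational(247009, 144)), -1)) = Mul(28573, Pow(Add(Add(Rational(-9427, 6661), Rational(-98, 9731)), Rational(247009, 144)), -1)) = Mul(28573, Pow(Add(Rational(-92386915, 64818191), Rational(247009, 144)), -1)) = Mul(28573, Pow(Rational(15997372824959, 9333819504), -1)) = Mul(28573, Rational(9333819504, 15997372824959)) = Rational(266695224687792, 15997372824959)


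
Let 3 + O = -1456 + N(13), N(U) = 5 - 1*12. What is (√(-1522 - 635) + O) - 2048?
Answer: -3514 + I*√2157 ≈ -3514.0 + 46.444*I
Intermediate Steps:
N(U) = -7 (N(U) = 5 - 12 = -7)
O = -1466 (O = -3 + (-1456 - 7) = -3 - 1463 = -1466)
(√(-1522 - 635) + O) - 2048 = (√(-1522 - 635) - 1466) - 2048 = (√(-2157) - 1466) - 2048 = (I*√2157 - 1466) - 2048 = (-1466 + I*√2157) - 2048 = -3514 + I*√2157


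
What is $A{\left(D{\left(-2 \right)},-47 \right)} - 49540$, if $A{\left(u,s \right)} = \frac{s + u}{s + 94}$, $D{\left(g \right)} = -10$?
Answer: $- \frac{2328437}{47} \approx -49541.0$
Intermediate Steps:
$A{\left(u,s \right)} = \frac{s + u}{94 + s}$
$A{\left(D{\left(-2 \right)},-47 \right)} - 49540 = \frac{-47 - 10}{94 - 47} - 49540 = \frac{1}{47} \left(-57\right) - 49540 = - \frac{57}{47} - 49540 = - \frac{2328437}{47}$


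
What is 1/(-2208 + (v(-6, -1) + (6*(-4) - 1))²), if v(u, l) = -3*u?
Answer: -1/2159 ≈ -0.00046318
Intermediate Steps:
1/(-2208 + (v(-6, -1) + (6*(-4) - 1))²) = 1/(-2208 + (-3*(-6) + (6*(-4) - 1))²) = 1/(-2208 + (18 + (-24 - 1))²) = 1/(-2208 + (18 - 25)²) = 1/(-2208 + (-7)²) = 1/(-2208 + 49) = 1/(-2159) = -1/2159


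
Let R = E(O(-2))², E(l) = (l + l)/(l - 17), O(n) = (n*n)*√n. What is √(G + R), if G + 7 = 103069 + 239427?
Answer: √((88019545 - 46578504*I*√2)/(257 - 136*I*√2)) ≈ 585.23 - 0.e-4*I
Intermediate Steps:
O(n) = n^(5/2) (O(n) = n²*√n = n^(5/2))
E(l) = 2*l/(-17 + l) (E(l) = (2*l)/(-17 + l) = 2*l/(-17 + l))
G = 342489 (G = -7 + (103069 + 239427) = -7 + 342496 = 342489)
R = -128/(-17 + 4*I*√2)² (R = (2*(-2)^(5/2)/(-17 + (-2)^(5/2)))² = (2*(4*I*√2)/(-17 + 4*I*√2))² = (8*I*√2/(-17 + 4*I*√2))² = -128/(-17 + 4*I*√2)² ≈ -0.31925 - 0.23892*I)
√(G + R) = √(342489 - 128/(17 - 4*I*√2)²)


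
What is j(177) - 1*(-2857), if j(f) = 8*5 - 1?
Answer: 2896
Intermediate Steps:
j(f) = 39 (j(f) = 40 - 1 = 39)
j(177) - 1*(-2857) = 39 - 1*(-2857) = 39 + 2857 = 2896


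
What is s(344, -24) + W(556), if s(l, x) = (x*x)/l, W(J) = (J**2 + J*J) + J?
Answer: 26609676/43 ≈ 6.1883e+5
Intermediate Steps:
W(J) = J + 2*J**2 (W(J) = (J**2 + J**2) + J = 2*J**2 + J = J + 2*J**2)
s(l, x) = x**2/l
s(344, -24) + W(556) = (-24)**2/344 + 556*(1 + 2*556) = (1/344)*576 + 556*(1 + 1112) = 72/43 + 556*1113 = 72/43 + 618828 = 26609676/43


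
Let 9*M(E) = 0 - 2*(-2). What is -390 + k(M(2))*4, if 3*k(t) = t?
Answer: -10514/27 ≈ -389.41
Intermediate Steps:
M(E) = 4/9 (M(E) = (0 - 2*(-2))/9 = (0 + 4)/9 = (1/9)*4 = 4/9)
k(t) = t/3
-390 + k(M(2))*4 = -390 + ((1/3)*(4/9))*4 = -390 + (4/27)*4 = -390 + 16/27 = -10514/27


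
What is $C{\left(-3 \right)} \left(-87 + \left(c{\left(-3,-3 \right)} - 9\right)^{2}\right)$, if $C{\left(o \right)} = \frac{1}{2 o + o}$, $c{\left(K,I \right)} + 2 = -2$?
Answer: $- \frac{82}{9} \approx -9.1111$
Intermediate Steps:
$c{\left(K,I \right)} = -4$ ($c{\left(K,I \right)} = -2 - 2 = -4$)
$C{\left(o \right)} = \frac{1}{3 o}$
$C{\left(-3 \right)} \left(-87 + \left(c{\left(-3,-3 \right)} - 9\right)^{2}\right) = \frac{1}{3 \left(-3\right)} \left(-87 + \left(-4 - 9\right)^{2}\right) = \frac{1}{3} \left(- \frac{1}{3}\right) \left(-87 + \left(-13\right)^{2}\right) = - \frac{-87 + 169}{9} = \left(- \frac{1}{9}\right) 82 = - \frac{82}{9}$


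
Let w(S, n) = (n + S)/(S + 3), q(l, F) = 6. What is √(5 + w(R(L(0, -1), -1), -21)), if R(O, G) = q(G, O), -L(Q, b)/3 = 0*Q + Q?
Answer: √30/3 ≈ 1.8257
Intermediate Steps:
L(Q, b) = -3*Q (L(Q, b) = -3*(0*Q + Q) = -3*(0 + Q) = -3*Q)
R(O, G) = 6
w(S, n) = (S + n)/(3 + S)
√(5 + w(R(L(0, -1), -1), -21)) = √(5 + (6 - 21)/(3 + 6)) = √(5 - 15/9) = √(5 + (⅑)*(-15)) = √(5 - 5/3) = √(10/3) = √30/3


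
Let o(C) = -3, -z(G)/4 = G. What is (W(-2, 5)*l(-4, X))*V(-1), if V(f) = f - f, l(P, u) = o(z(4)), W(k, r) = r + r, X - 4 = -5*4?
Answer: 0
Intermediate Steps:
z(G) = -4*G
X = -16 (X = 4 - 5*4 = 4 - 20 = -16)
W(k, r) = 2*r
l(P, u) = -3
V(f) = 0
(W(-2, 5)*l(-4, X))*V(-1) = ((2*5)*(-3))*0 = (10*(-3))*0 = -30*0 = 0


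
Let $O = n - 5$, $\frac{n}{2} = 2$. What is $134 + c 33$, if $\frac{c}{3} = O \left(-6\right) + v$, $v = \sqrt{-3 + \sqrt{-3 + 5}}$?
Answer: $728 + 99 \sqrt{-3 + \sqrt{2}} \approx 728.0 + 124.67 i$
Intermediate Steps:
$n = 4$ ($n = 2 \cdot 2 = 4$)
$O = -1$ ($O = 4 - 5 = -1$)
$v = \sqrt{-3 + \sqrt{2}} \approx 1.2593 i$
$c = 18 + 3 \sqrt{-3 + \sqrt{2}}$ ($c = 3 \left(\left(-1\right) \left(-6\right) + \sqrt{-3 + \sqrt{2}}\right) = 3 \left(6 + \sqrt{-3 + \sqrt{2}}\right) = 18 + 3 \sqrt{-3 + \sqrt{2}} \approx 18.0 + 3.7778 i$)
$134 + c 33 = 134 + \left(18 + 3 \sqrt{-3 + \sqrt{2}}\right) 33 = 134 + \left(594 + 99 \sqrt{-3 + \sqrt{2}}\right) = 728 + 99 \sqrt{-3 + \sqrt{2}}$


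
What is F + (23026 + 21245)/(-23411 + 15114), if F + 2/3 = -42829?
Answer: -1066206046/24891 ≈ -42835.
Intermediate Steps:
F = -128489/3 (F = -⅔ - 42829 = -128489/3 ≈ -42830.)
F + (23026 + 21245)/(-23411 + 15114) = -128489/3 + (23026 + 21245)/(-23411 + 15114) = -128489/3 + 44271/(-8297) = -128489/3 + 44271*(-1/8297) = -128489/3 - 44271/8297 = -1066206046/24891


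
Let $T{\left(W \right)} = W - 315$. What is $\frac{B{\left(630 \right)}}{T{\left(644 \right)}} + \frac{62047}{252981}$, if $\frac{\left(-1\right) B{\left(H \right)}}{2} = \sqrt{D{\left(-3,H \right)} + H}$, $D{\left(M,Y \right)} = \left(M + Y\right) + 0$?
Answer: $\frac{62047}{252981} - \frac{2 \sqrt{1257}}{329} \approx 0.029736$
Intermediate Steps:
$T{\left(W \right)} = -315 + W$
$D{\left(M,Y \right)} = M + Y$
$B{\left(H \right)} = - 2 \sqrt{-3 + 2 H}$ ($B{\left(H \right)} = - 2 \sqrt{\left(-3 + H\right) + H} = - 2 \sqrt{-3 + 2 H}$)
$\frac{B{\left(630 \right)}}{T{\left(644 \right)}} + \frac{62047}{252981} = \frac{\left(-2\right) \sqrt{-3 + 2 \cdot 630}}{-315 + 644} + \frac{62047}{252981} = \frac{\left(-2\right) \sqrt{-3 + 1260}}{329} + 62047 \cdot \frac{1}{252981} = - 2 \sqrt{1257} \cdot \frac{1}{329} + \frac{62047}{252981} = - \frac{2 \sqrt{1257}}{329} + \frac{62047}{252981} = \frac{62047}{252981} - \frac{2 \sqrt{1257}}{329}$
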